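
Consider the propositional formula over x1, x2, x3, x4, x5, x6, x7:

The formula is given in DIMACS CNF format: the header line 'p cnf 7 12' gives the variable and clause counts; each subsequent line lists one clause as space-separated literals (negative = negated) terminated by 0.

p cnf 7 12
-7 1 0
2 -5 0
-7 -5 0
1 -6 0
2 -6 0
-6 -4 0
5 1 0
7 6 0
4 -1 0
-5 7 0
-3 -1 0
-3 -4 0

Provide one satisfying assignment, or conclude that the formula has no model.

x1: True; x2: False; x3: False; x4: True; x5: False; x6: False; x7: True

Case x7 = True:
The clause (x1) is unit, so x1 = True.
The clause (¬x5) is unit, so x5 = False.
The clause (x4) is unit, so x4 = True.
The clause (¬x6) is unit, so x6 = False.
The clause (¬x3) is unit, so x3 = False.
No clause remains; x2 is free.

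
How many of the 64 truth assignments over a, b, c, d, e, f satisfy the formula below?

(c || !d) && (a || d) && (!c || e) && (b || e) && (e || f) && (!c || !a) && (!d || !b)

7

There are 2^6 = 64 truth assignments over (a, b, c, d, e, f).
Split on c. With c = true, the clauses containing c are satisfied and !c drops from the rest; 2 of the 2^5 = 32 assignments to the other variables satisfy what remains.
With c = false, by the same count on the reduced clause set, 5 assignments work.
Total: 2 + 5 = 7.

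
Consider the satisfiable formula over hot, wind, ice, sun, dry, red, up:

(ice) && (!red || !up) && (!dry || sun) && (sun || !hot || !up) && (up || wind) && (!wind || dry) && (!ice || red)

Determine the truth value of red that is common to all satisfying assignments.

True

Suppose red = false.
From the singleton clause (ice), ice = true.
That conflicts with the unit clause (!ice).
So every satisfying assignment has red = True.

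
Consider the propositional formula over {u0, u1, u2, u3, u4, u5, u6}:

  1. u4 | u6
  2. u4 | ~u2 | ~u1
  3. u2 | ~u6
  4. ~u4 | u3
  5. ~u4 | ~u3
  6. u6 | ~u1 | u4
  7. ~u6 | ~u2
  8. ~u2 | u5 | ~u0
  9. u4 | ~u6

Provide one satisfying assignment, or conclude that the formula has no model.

UNSATISFIABLE

Suppose u4 = 1.
(u3) alone gives u3 = 1.
Now (~u3) is unsatisfied and unit — conflict.
Undo u4 and try u4 = 0.
(u6) alone gives u6 = 1.
Now (~u6) is unsatisfied and unit — conflict.
Either choice for u4 ends in contradiction.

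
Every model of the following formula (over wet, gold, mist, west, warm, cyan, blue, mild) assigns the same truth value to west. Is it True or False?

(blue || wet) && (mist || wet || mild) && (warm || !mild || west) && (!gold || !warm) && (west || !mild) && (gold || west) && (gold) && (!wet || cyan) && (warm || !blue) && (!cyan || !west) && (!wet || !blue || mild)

False

Suppose west = true.
(gold) alone gives gold = true.
(!warm) alone gives warm = false.
(!blue) alone gives blue = false.
(wet) alone gives wet = true.
(cyan) alone gives cyan = true.
That conflicts with the unit clause (!cyan).
So every satisfying assignment has west = False.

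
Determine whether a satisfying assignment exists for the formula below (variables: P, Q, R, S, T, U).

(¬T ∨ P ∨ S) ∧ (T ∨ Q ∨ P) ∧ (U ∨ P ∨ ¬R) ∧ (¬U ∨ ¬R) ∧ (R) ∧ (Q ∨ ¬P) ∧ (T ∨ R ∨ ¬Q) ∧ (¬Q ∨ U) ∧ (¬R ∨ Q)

(R) alone gives R = True.
(¬U) alone gives U = False.
(P) alone gives P = True.
(Q) alone gives Q = True.
That conflicts with the unit clause (¬Q).
No assignment satisfies every clause.

Unsatisfiable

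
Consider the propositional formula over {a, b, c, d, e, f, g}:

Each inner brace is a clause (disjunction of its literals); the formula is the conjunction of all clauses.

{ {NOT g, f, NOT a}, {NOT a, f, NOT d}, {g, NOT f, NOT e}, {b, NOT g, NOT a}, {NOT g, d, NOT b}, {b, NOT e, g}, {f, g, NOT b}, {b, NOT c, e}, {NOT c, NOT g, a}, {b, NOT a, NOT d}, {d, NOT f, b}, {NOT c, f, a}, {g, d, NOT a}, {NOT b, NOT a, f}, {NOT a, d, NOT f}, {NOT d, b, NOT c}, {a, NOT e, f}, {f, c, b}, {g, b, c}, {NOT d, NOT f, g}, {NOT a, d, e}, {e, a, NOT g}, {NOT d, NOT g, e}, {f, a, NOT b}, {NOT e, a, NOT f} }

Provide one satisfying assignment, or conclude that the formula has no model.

Case g = true:
Case f = true:
Case b = true:
From the singleton clause (d), d = true.
From the singleton clause (e), e = true.
From the singleton clause (a), a = true.
Every clause is now satisfied; c is unconstrained.

a ↦ true, b ↦ true, c ↦ false, d ↦ true, e ↦ true, f ↦ true, g ↦ true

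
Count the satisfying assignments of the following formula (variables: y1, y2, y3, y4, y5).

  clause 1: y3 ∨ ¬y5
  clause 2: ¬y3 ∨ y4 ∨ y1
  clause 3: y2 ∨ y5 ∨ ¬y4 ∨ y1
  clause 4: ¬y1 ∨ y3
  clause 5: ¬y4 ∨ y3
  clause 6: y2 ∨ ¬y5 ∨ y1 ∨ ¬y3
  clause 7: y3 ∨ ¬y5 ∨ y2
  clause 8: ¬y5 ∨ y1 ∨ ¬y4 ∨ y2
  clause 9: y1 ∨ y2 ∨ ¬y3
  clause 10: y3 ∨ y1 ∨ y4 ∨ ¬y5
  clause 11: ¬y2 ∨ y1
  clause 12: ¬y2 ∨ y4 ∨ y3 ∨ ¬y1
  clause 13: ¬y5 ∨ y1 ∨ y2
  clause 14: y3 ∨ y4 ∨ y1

8

There are 2^5 = 32 truth assignments over (y1, y2, y3, y4, y5).
Split on y5. With y5 = True, the clauses containing y5 are satisfied and ¬y5 drops from the rest; 4 of the 2^4 = 16 assignments to the other variables satisfy what remains.
With y5 = False, by the same count on the reduced clause set, 4 assignments work.
(One model: y1=T, y2=F, y3=T, y4=F, y5=F.)
Total: 4 + 4 = 8.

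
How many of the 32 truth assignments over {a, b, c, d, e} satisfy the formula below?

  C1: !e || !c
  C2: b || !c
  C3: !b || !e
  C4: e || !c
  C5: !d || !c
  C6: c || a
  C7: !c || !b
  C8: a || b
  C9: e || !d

4

There are 2^5 = 32 truth assignments over (a, b, c, d, e).
Split on a. With a = true, the clauses containing a are satisfied and !a drops from the rest; 4 of the 2^4 = 16 assignments to the other variables satisfy what remains.
With a = false, by the same count on the reduced clause set, 0 assignments work.
(One model: a=T, b=F, c=F, d=F, e=F.)
Total: 4 + 0 = 4.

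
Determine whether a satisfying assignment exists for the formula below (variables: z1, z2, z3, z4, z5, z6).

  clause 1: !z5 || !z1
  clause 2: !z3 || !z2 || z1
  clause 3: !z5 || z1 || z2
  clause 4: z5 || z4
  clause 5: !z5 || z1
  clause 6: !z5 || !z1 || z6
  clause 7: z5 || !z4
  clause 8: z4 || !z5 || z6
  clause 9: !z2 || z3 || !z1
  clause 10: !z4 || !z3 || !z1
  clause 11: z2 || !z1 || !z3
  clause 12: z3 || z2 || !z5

Case z5 = false:
Unit clause (z4) forces z4 = true.
But (!z4) is also a unit clause — contradiction.
Undo z5 and try z5 = true.
Unit clause (!z1) forces z1 = false.
But (z1) is also a unit clause — contradiction.
Either choice for z5 ends in contradiction.
No assignment satisfies every clause.

No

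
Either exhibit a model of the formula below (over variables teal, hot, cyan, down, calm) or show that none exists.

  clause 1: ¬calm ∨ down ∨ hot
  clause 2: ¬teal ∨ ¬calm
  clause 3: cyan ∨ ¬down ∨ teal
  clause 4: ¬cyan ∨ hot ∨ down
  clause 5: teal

teal: True; hot: True; cyan: False; down: False; calm: False

The clause (teal) is unit, so teal = True.
The clause (¬calm) is unit, so calm = False.
Branch on cyan: set cyan = False.
All clauses hold; hot, down can take either value.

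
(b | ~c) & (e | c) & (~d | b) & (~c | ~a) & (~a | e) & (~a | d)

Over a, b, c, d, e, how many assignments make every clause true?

There are 2^5 = 32 truth assignments over (a, b, c, d, e).
Split on b. With b = 1, the clauses containing b are satisfied and ~b drops from the rest; 7 of the 2^4 = 16 assignments to the other variables satisfy what remains.
With b = 0, by the same count on the reduced clause set, 1 assignment works.
(One model: a=F, b=F, c=F, d=F, e=T.)
Total: 7 + 1 = 8.

8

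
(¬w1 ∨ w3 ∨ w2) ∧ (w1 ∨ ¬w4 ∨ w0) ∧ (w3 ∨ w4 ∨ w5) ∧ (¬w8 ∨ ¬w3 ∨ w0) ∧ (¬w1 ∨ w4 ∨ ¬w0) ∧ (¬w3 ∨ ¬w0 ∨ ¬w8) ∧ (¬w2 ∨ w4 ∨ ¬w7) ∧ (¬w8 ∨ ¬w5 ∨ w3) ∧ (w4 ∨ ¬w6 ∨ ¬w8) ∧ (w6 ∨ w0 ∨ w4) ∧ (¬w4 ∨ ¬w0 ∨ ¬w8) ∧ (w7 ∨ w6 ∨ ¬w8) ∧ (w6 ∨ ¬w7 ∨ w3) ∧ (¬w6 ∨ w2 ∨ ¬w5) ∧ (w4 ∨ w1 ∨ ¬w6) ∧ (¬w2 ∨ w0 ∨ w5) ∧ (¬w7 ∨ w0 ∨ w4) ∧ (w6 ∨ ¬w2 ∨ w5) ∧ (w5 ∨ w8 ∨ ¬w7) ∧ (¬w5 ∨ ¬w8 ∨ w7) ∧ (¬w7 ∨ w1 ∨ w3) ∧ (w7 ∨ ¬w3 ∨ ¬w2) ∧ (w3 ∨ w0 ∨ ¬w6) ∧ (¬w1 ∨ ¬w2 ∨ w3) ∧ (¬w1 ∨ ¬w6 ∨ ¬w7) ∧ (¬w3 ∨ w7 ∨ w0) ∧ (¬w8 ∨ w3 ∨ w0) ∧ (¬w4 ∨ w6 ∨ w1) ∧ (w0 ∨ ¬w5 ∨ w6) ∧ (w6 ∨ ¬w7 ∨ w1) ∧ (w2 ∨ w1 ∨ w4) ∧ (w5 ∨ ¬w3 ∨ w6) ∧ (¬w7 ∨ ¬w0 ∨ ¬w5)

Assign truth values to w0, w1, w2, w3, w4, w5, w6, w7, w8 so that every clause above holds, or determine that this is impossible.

w0: True,  w1: False,  w2: False,  w3: False,  w4: True,  w5: False,  w6: True,  w7: False,  w8: False

Suppose w1 = False.
Suppose w4 = True.
(w0) alone gives w0 = True.
(¬w8) alone gives w8 = False.
(w6) alone gives w6 = True.
Suppose w2 = False.
(¬w5) alone gives w5 = False.
(¬w7) alone gives w7 = False.
All clauses hold; w3 can take either value.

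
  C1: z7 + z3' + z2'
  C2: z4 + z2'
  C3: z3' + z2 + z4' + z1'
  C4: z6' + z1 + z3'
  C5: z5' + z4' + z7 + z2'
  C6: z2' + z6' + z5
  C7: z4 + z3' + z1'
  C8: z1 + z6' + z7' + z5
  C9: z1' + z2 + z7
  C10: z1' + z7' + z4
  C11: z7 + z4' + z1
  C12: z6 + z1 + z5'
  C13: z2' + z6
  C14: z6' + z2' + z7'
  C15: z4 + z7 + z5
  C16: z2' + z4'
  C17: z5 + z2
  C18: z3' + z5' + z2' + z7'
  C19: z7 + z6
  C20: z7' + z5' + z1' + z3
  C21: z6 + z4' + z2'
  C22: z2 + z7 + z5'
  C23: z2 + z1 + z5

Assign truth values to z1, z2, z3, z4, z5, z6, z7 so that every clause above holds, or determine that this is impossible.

z1=0, z2=0, z3=0, z4=1, z5=1, z6=1, z7=1

Case z4 = 1:
Unit clause (z2') forces z2 = 0.
Unit clause (z5) forces z5 = 1.
Unit clause (z7) forces z7 = 1.
Case z3 = 0:
Unit clause (z1') forces z1 = 0.
Unit clause (z6) forces z6 = 1.
All clauses are satisfied.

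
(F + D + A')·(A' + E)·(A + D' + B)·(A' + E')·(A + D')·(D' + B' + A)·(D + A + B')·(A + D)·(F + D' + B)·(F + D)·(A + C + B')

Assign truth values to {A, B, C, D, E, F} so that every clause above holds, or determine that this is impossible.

Try A = 0.
Unit clause (D') forces D = 0.
Now (D) is unsatisfied and unit — conflict.
That branch fails; take A = 1 instead.
Unit clause (E) forces E = 1.
Now (E') is unsatisfied and unit — conflict.
Neither A = 1 nor A = 0 works.

UNSATISFIABLE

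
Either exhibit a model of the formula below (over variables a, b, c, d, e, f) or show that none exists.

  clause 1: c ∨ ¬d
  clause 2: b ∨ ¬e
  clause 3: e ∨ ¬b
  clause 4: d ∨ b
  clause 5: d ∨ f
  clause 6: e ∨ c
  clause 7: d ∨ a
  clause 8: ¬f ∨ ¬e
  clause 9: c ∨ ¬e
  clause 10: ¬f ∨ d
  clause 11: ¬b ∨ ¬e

a ↦ True,  b ↦ False,  c ↦ True,  d ↦ True,  e ↦ False,  f ↦ True

Branch on c: set c = True.
Branch on b: set b = False.
Unit clause (¬e) forces e = False.
Unit clause (d) forces d = True.
All clauses hold; a, f can take either value.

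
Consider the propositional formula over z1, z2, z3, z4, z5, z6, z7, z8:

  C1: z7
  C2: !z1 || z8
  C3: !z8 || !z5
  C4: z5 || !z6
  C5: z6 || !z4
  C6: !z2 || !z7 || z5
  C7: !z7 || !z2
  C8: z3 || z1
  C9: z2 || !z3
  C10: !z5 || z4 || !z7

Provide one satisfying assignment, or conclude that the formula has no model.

z1=true,  z2=false,  z3=false,  z4=false,  z5=false,  z6=false,  z7=true,  z8=true

From the singleton clause (z7), z7 = true.
From the singleton clause (!z2), z2 = false.
From the singleton clause (!z3), z3 = false.
From the singleton clause (z1), z1 = true.
From the singleton clause (z8), z8 = true.
From the singleton clause (!z5), z5 = false.
From the singleton clause (!z6), z6 = false.
From the singleton clause (!z4), z4 = false.
All clauses are satisfied.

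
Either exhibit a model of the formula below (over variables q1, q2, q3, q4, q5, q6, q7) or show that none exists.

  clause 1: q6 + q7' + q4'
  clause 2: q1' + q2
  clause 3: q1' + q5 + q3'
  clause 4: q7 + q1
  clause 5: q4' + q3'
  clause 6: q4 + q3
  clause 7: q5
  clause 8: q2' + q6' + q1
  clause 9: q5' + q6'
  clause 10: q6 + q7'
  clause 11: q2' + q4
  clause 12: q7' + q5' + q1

q1=1, q2=1, q3=0, q4=1, q5=1, q6=0, q7=0

Unit clause (q5) forces q5 = 1.
Unit clause (q6') forces q6 = 0.
Unit clause (q7') forces q7 = 0.
Unit clause (q1) forces q1 = 1.
Unit clause (q2) forces q2 = 1.
Unit clause (q4) forces q4 = 1.
Unit clause (q3') forces q3 = 0.
This assignment satisfies each clause.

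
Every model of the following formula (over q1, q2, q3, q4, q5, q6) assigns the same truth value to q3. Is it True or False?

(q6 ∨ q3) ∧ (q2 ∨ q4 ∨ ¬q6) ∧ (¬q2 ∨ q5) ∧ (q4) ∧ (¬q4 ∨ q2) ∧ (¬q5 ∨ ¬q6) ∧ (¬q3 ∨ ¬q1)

Suppose q3 = False.
From the singleton clause (q6), q6 = True.
From the singleton clause (q4), q4 = True.
From the singleton clause (q2), q2 = True.
From the singleton clause (q5), q5 = True.
That conflicts with the unit clause (¬q5).
So every satisfying assignment has q3 = True.

True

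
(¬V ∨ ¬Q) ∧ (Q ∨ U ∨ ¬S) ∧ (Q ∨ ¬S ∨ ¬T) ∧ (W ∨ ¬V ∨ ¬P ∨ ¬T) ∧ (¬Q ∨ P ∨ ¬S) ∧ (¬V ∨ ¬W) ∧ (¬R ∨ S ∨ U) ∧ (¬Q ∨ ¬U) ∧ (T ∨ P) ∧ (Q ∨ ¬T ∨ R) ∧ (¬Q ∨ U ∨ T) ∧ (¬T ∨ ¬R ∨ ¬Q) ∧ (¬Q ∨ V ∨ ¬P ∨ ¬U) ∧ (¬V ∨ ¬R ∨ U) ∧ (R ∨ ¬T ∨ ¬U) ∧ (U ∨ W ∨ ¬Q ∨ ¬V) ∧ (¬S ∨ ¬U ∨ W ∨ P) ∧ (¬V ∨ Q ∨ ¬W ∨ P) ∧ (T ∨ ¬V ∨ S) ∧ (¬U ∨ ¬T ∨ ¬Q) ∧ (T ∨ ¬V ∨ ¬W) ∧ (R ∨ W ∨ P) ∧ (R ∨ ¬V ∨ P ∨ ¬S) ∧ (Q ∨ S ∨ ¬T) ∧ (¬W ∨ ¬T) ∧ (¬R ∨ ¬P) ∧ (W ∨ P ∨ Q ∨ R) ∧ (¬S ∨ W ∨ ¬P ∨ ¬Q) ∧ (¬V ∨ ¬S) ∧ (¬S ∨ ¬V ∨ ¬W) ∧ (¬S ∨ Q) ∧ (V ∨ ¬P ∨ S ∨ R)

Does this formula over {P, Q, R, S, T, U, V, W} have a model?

No, unsatisfiable

Suppose V = False.
Suppose Q = False.
(¬S) alone gives S = False.
(¬T) alone gives T = False.
(P) alone gives P = True.
(¬R) alone gives R = False.
Now (R) is unsatisfied and unit — conflict.
Backtrack on Q: now try Q = True.
(¬U) alone gives U = False.
(T) alone gives T = True.
(¬R) alone gives R = False.
(¬W) alone gives W = False.
(P) alone gives P = True.
(¬S) alone gives S = False.
Now (S) is unsatisfied and unit — conflict.
Both values of Q lead to a conflict.
Backtrack on V: now try V = True.
(¬Q) alone gives Q = False.
(¬W) alone gives W = False.
(¬S) alone gives S = False.
(T) alone gives T = True.
Now (¬T) is unsatisfied and unit — conflict.
Both values of V lead to a conflict.
No assignment satisfies every clause.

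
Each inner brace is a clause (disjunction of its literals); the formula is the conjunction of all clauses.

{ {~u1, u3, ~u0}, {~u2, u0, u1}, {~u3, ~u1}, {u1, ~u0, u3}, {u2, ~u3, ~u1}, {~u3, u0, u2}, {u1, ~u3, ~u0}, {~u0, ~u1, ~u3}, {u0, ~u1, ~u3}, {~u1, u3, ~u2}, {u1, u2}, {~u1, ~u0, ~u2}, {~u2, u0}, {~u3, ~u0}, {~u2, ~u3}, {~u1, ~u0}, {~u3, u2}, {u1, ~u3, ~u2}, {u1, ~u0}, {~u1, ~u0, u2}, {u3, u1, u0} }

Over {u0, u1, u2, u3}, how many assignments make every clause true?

1

There are 2^4 = 16 truth assignments over (u0, u1, u2, u3).
Split on u2. With u2 = 1, the clauses containing u2 are satisfied and ~u2 drops from the rest; 0 of the 2^3 = 8 assignments to the other variables satisfy what remains.
With u2 = 0, by the same count on the reduced clause set, 1 assignment works.
(One model: u0=F, u1=T, u2=F, u3=F.)
Total: 0 + 1 = 1.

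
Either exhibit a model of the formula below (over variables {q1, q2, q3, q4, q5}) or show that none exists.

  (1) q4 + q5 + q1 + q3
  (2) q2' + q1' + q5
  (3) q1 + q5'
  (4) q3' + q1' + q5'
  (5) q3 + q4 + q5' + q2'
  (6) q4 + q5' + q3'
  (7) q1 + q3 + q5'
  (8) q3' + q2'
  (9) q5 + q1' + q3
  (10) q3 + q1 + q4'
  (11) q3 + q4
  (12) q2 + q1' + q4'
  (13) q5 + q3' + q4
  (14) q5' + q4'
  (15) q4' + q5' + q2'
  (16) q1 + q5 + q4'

UNSATISFIABLE

Branch on q1: set q1 = 1.
Branch on q2: set q2 = 0.
From the singleton clause (q4'), q4 = 0.
From the singleton clause (q3), q3 = 1.
From the singleton clause (q5'), q5 = 0.
That conflicts with the unit clause (q5).
That branch fails; take q2 = 1 instead.
From the singleton clause (q5), q5 = 1.
From the singleton clause (q3'), q3 = 0.
From the singleton clause (q4), q4 = 1.
That conflicts with the unit clause (q4').
Neither q2 = 1 nor q2 = 0 works.
That branch fails; take q1 = 0 instead.
From the singleton clause (q5'), q5 = 0.
From the singleton clause (q4'), q4 = 0.
From the singleton clause (q3), q3 = 1.
That conflicts with the unit clause (q3').
Neither q1 = 1 nor q1 = 0 works.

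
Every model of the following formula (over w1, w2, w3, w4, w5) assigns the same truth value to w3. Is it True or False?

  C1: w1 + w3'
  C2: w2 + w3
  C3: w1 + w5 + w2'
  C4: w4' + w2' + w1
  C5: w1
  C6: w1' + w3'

False

Suppose w3 = 1.
(w1) alone gives w1 = 1.
Now (w1') is unsatisfied and unit — conflict.
So every satisfying assignment has w3 = False.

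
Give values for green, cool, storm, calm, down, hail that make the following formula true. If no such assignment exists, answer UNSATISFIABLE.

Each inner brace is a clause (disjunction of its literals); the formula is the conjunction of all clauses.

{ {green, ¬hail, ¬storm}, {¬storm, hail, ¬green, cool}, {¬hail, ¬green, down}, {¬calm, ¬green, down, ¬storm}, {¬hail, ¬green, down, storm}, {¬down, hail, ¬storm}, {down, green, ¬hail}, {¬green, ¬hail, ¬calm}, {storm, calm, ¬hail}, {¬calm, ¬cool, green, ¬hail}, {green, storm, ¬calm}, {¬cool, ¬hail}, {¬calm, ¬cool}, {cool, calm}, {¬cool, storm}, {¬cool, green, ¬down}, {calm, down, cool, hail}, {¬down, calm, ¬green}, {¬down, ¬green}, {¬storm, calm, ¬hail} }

green ↦ False, cool ↦ True, storm ↦ True, calm ↦ False, down ↦ False, hail ↦ False

Case cool = True:
(¬hail) alone gives hail = False.
(¬calm) alone gives calm = False.
(storm) alone gives storm = True.
(¬down) alone gives down = False.
No clause remains; green is free.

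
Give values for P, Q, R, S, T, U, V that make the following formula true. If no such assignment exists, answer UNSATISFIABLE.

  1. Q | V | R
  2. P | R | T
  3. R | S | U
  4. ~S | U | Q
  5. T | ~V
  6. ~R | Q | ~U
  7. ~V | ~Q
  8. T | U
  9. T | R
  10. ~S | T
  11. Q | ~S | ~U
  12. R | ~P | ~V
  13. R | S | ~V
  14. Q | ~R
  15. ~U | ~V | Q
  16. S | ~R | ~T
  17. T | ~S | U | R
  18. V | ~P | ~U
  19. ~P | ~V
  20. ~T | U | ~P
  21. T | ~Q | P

P: 0; Q: 1; R: 1; S: 1; T: 1; U: 1; V: 0

Case T = 1:
Case V = 0:
Case Q = 1:
Case S = 1:
Case P = 0:
All clauses hold; R, U can take either value.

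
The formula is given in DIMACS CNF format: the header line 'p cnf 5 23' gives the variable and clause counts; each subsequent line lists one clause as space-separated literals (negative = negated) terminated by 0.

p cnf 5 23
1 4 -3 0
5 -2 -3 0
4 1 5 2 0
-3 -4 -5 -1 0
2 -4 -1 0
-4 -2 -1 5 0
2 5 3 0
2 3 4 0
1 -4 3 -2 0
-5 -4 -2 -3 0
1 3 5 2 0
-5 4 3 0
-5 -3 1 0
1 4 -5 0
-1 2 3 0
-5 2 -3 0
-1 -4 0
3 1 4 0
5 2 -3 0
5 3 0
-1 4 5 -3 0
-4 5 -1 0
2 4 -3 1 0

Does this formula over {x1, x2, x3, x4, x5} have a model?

Satisfiable

Case x1 = False:
Case x4 = True:
Case x3 = False:
From the singleton clause (¬x2), x2 = False.
From the singleton clause (x5), x5 = True.
All clauses are satisfied.
A satisfying assignment: x1 ↦ False; x2 ↦ False; x3 ↦ False; x4 ↦ True; x5 ↦ True.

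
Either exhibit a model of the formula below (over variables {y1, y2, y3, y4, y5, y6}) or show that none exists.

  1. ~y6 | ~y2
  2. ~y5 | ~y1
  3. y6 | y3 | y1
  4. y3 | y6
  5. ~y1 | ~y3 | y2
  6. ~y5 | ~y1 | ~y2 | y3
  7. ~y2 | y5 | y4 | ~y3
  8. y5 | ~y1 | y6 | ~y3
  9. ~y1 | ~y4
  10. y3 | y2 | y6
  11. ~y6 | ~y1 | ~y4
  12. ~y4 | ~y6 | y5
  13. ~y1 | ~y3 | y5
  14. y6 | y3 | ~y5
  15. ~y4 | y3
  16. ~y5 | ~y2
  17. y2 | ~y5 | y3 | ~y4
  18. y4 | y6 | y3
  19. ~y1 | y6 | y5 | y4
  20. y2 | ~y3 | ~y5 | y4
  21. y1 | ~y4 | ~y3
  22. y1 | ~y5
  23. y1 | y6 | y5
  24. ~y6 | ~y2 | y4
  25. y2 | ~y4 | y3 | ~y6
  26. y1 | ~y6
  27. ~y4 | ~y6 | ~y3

Suppose y6 = 1.
(~y2) alone gives y2 = 0.
(y1) alone gives y1 = 1.
(~y5) alone gives y5 = 0.
(~y3) alone gives y3 = 0.
(~y4) alone gives y4 = 0.
Every clause now holds.

y1=1, y2=0, y3=0, y4=0, y5=0, y6=1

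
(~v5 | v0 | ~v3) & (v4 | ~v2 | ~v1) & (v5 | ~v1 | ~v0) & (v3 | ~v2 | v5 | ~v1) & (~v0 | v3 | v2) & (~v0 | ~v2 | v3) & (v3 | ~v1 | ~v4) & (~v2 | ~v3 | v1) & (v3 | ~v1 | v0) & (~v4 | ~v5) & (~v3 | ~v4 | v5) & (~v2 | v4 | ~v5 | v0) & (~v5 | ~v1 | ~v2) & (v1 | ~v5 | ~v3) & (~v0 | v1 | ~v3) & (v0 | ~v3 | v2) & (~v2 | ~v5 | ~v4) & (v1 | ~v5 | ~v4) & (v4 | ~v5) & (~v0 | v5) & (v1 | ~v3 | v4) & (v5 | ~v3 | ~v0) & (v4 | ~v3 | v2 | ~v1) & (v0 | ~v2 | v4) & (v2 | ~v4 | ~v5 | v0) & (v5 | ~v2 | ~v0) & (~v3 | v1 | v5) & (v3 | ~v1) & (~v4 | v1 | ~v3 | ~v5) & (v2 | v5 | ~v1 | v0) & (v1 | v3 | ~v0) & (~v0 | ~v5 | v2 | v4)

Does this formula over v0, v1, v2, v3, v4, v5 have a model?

Branch on v4: set v4 = 0.
(~v5) alone gives v5 = 0.
(~v0) alone gives v0 = 0.
(~v2) alone gives v2 = 0.
(~v3) alone gives v3 = 0.
(~v1) alone gives v1 = 0.
This assignment satisfies each clause.
A satisfying assignment: v0 ↦ 0,  v1 ↦ 0,  v2 ↦ 0,  v3 ↦ 0,  v4 ↦ 0,  v5 ↦ 0.

Yes, satisfiable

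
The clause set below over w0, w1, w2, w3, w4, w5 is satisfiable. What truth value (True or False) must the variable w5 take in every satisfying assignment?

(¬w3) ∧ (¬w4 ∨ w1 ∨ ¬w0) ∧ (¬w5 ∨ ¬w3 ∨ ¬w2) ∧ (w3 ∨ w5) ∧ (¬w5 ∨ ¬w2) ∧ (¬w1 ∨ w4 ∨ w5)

Suppose w5 = False.
The clause (¬w3) is unit, so w3 = False.
But (w3) is also a unit clause — contradiction.
So every satisfying assignment has w5 = True.

True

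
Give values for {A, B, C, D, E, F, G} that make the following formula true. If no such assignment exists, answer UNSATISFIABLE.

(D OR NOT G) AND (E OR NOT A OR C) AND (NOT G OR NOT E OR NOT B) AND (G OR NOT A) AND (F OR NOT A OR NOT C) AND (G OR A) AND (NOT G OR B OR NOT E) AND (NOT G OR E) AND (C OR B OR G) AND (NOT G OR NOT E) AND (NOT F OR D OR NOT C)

Case D = true:
Case G = true:
Unit clause (E) forces E = true.
That conflicts with the unit clause (NOT E).
That branch fails; take G = false instead.
Unit clause (NOT A) forces A = false.
That conflicts with the unit clause (A).
Either choice for G ends in contradiction.
That branch fails; take D = false instead.
Unit clause (NOT G) forces G = false.
Unit clause (NOT A) forces A = false.
That conflicts with the unit clause (A).
Either choice for D ends in contradiction.

UNSATISFIABLE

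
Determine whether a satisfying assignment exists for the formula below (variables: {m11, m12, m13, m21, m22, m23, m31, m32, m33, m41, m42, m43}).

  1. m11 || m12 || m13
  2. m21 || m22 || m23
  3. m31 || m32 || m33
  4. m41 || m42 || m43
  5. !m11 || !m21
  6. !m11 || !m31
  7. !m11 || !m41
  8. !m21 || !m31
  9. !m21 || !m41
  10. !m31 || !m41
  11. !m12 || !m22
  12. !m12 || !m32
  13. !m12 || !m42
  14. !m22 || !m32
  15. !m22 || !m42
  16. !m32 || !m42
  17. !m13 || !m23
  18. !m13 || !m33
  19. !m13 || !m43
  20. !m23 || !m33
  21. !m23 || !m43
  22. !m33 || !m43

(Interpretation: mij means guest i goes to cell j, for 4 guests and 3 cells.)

Try m11 = false.
Try m12 = true.
The clause (!m22) is unit, so m22 = false.
The clause (!m32) is unit, so m32 = false.
The clause (!m42) is unit, so m42 = false.
Try m21 = true.
The clause (!m31) is unit, so m31 = false.
The clause (m33) is unit, so m33 = true.
The clause (!m41) is unit, so m41 = false.
The clause (m43) is unit, so m43 = true.
But (!m43) is also a unit clause — contradiction.
That branch fails; take m21 = false instead.
The clause (m23) is unit, so m23 = true.
The clause (!m13) is unit, so m13 = false.
The clause (!m33) is unit, so m33 = false.
The clause (m31) is unit, so m31 = true.
The clause (!m41) is unit, so m41 = false.
The clause (m43) is unit, so m43 = true.
But (!m43) is also a unit clause — contradiction.
Either choice for m21 ends in contradiction.
That branch fails; take m12 = false instead.
The clause (m13) is unit, so m13 = true.
The clause (!m23) is unit, so m23 = false.
The clause (!m33) is unit, so m33 = false.
The clause (!m43) is unit, so m43 = false.
Try m21 = true.
The clause (!m31) is unit, so m31 = false.
The clause (m32) is unit, so m32 = true.
The clause (!m41) is unit, so m41 = false.
The clause (m42) is unit, so m42 = true.
But (!m42) is also a unit clause — contradiction.
That branch fails; take m21 = false instead.
The clause (m22) is unit, so m22 = true.
The clause (!m32) is unit, so m32 = false.
The clause (m31) is unit, so m31 = true.
The clause (!m41) is unit, so m41 = false.
The clause (m42) is unit, so m42 = true.
But (!m42) is also a unit clause — contradiction.
Either choice for m21 ends in contradiction.
Either choice for m12 ends in contradiction.
That branch fails; take m11 = true instead.
The clause (!m21) is unit, so m21 = false.
The clause (!m31) is unit, so m31 = false.
The clause (!m41) is unit, so m41 = false.
Try m22 = true.
The clause (!m12) is unit, so m12 = false.
The clause (!m32) is unit, so m32 = false.
The clause (m33) is unit, so m33 = true.
The clause (!m42) is unit, so m42 = false.
The clause (m43) is unit, so m43 = true.
But (!m43) is also a unit clause — contradiction.
That branch fails; take m22 = false instead.
The clause (m23) is unit, so m23 = true.
The clause (!m13) is unit, so m13 = false.
The clause (!m33) is unit, so m33 = false.
The clause (m32) is unit, so m32 = true.
The clause (!m12) is unit, so m12 = false.
The clause (!m42) is unit, so m42 = false.
The clause (m43) is unit, so m43 = true.
But (!m43) is also a unit clause — contradiction.
Either choice for m22 ends in contradiction.
Either choice for m11 ends in contradiction.
No assignment satisfies every clause.

Unsatisfiable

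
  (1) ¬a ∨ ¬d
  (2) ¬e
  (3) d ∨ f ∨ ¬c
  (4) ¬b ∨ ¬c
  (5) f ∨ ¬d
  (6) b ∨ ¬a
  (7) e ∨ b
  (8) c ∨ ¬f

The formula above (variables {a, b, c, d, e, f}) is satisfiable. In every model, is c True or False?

Suppose c = True.
The clause (¬e) is unit, so e = False.
The clause (¬b) is unit, so b = False.
But (b) is also a unit clause — contradiction.
So every satisfying assignment has c = False.

False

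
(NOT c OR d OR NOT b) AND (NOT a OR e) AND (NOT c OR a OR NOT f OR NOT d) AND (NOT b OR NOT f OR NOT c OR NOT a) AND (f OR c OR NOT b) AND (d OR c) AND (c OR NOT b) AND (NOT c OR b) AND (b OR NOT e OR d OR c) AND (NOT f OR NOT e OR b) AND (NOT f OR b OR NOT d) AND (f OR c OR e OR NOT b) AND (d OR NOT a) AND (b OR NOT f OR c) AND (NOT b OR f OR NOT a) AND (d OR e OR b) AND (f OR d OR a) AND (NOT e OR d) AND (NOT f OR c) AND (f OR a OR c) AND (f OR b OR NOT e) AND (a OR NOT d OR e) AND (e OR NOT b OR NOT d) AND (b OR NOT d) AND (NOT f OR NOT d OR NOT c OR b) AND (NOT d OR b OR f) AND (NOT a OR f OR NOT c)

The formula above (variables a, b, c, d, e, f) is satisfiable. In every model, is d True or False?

Suppose d = false.
(c) alone gives c = true.
(NOT b) alone gives b = false.
But (b) is also a unit clause — contradiction.
So every satisfying assignment has d = True.

True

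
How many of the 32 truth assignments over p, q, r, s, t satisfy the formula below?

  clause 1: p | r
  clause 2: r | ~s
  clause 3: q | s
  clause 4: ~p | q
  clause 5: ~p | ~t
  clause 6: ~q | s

5

There are 2^5 = 32 truth assignments over (p, q, r, s, t).
Split on q. With q = 1, the clauses containing q are satisfied and ~q drops from the rest; 3 of the 2^4 = 16 assignments to the other variables satisfy what remains.
With q = 0, by the same count on the reduced clause set, 2 assignments work.
Total: 3 + 2 = 5.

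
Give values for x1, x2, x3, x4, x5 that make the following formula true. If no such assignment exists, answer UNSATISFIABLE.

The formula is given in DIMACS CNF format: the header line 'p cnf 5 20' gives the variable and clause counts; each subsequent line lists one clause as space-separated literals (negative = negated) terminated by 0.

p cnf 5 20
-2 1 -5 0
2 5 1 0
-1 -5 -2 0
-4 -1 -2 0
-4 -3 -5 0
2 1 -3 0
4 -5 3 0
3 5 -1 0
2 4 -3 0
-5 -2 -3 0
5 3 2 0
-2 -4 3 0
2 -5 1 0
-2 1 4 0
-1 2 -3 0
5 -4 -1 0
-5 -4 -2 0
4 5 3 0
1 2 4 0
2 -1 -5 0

Suppose x2 = True.
Suppose x1 = False.
From the singleton clause (¬x5), x5 = False.
From the singleton clause (x4), x4 = True.
From the singleton clause (x3), x3 = True.
All clauses are satisfied.

x1: False, x2: True, x3: True, x4: True, x5: False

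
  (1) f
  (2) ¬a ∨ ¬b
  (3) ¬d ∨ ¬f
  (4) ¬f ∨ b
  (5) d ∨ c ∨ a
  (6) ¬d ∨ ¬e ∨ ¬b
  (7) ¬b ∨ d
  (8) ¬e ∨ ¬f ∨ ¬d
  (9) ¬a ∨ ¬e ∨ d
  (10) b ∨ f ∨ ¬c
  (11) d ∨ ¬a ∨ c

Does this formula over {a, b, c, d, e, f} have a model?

No, unsatisfiable

From the singleton clause (f), f = True.
From the singleton clause (¬d), d = False.
From the singleton clause (b), b = True.
But (¬b) is also a unit clause — contradiction.
No assignment satisfies every clause.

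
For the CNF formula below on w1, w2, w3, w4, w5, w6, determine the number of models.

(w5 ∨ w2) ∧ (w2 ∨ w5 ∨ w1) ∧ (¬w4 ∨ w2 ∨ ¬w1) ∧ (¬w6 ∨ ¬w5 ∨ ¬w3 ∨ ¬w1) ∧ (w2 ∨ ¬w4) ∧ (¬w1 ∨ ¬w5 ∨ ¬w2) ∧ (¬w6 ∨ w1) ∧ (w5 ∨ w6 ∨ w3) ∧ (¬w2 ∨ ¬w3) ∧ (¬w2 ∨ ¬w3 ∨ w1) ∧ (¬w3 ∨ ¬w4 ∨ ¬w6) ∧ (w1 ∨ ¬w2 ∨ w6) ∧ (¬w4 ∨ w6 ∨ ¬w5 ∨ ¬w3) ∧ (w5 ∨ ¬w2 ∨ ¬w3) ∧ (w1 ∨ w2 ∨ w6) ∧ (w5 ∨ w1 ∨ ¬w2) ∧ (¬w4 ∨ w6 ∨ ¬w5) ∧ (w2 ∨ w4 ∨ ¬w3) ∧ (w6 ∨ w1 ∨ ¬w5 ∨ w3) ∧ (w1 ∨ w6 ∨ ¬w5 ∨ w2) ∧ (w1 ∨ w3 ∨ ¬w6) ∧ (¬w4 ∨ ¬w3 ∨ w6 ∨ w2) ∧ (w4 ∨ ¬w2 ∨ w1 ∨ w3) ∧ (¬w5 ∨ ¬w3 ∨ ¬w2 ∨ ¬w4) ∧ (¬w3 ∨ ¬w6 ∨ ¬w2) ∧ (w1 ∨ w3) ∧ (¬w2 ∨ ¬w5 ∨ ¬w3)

There are 2^6 = 64 truth assignments over (w1, w2, w3, w4, w5, w6).
Split on w5. With w5 = True, the clauses containing w5 are satisfied and ¬w5 drops from the rest; 2 of the 2^5 = 32 assignments to the other variables satisfy what remains.
With w5 = False, by the same count on the reduced clause set, 2 assignments work.
Total: 2 + 2 = 4.

4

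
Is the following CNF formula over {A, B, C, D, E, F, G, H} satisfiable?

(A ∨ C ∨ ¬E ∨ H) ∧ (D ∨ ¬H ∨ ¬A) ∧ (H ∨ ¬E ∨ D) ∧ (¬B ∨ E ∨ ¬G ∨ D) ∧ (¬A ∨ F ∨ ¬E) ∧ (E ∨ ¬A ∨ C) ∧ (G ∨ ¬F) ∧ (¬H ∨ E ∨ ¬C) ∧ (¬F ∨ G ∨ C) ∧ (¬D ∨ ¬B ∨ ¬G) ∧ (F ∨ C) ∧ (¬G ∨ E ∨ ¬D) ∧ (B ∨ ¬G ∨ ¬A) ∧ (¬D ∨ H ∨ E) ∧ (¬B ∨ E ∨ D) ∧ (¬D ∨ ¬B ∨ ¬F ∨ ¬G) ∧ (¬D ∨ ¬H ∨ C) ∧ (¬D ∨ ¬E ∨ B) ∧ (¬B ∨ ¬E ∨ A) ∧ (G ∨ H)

Yes, satisfiable

Try G = True.
Try D = False.
Try H = False.
From the singleton clause (¬E), E = False.
From the singleton clause (¬B), B = False.
From the singleton clause (¬A), A = False.
Try F = False.
From the singleton clause (C), C = True.
This assignment satisfies each clause.
A satisfying assignment: A ↦ False,  B ↦ False,  C ↦ True,  D ↦ False,  E ↦ False,  F ↦ False,  G ↦ True,  H ↦ False.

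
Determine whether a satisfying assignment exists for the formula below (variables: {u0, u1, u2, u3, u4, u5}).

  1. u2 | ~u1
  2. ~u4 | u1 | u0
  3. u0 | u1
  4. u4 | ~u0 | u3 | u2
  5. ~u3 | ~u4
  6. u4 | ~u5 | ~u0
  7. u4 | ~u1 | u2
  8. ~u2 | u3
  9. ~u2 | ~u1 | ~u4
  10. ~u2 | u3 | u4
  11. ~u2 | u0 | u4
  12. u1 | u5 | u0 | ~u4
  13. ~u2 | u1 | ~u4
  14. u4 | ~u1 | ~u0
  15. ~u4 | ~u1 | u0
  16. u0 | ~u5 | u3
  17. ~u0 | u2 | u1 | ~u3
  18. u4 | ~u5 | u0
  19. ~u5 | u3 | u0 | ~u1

Yes, satisfiable

Case u2 = 1:
(u3) alone gives u3 = 1.
(~u4) alone gives u4 = 0.
(u0) alone gives u0 = 1.
(~u5) alone gives u5 = 0.
(~u1) alone gives u1 = 0.
All clauses are satisfied.
A satisfying assignment: u0 ↦ 1,  u1 ↦ 0,  u2 ↦ 1,  u3 ↦ 1,  u4 ↦ 0,  u5 ↦ 0.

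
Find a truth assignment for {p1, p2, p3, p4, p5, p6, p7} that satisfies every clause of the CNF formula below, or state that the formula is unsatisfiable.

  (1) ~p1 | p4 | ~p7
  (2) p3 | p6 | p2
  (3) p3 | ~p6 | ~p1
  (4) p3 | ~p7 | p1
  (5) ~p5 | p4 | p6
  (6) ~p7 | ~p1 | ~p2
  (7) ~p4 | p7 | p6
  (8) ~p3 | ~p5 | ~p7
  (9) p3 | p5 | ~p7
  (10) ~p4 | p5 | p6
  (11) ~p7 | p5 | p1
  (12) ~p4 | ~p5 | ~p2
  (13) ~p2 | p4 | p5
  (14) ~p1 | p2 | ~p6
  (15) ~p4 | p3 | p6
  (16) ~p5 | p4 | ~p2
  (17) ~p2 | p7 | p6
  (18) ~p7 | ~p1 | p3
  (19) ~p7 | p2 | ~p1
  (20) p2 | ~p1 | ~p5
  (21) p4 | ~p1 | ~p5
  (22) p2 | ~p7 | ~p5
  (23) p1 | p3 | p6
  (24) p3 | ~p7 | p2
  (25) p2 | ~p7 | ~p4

Branch on p1: set p1 = 1.
Branch on p4: set p4 = 0.
(~p7) alone gives p7 = 0.
(~p5) alone gives p5 = 0.
(~p2) alone gives p2 = 0.
(~p6) alone gives p6 = 0.
(p3) alone gives p3 = 1.
Every clause now holds.

p1: 1; p2: 0; p3: 1; p4: 0; p5: 0; p6: 0; p7: 0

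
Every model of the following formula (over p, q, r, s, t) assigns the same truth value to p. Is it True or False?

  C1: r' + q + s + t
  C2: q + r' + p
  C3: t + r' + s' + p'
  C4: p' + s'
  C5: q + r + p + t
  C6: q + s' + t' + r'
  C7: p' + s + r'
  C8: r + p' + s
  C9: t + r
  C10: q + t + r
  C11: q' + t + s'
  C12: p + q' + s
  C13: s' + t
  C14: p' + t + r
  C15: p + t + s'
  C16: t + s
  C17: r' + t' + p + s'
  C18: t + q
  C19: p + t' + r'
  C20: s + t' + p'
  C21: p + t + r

False

Suppose p = 1.
Unit clause (s') forces s = 0.
Unit clause (r') forces r = 0.
That conflicts with the unit clause (r).
So every satisfying assignment has p = False.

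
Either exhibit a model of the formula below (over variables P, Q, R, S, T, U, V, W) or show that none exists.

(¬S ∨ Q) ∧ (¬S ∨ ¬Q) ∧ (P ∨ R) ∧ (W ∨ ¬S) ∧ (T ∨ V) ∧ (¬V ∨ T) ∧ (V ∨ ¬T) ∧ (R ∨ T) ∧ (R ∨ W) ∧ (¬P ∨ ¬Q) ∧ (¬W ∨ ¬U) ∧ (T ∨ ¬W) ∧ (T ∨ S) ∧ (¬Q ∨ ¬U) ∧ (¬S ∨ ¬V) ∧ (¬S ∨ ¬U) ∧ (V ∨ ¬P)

P: True; Q: False; R: False; S: False; T: True; U: False; V: True; W: True

Try S = False.
From the singleton clause (T), T = True.
From the singleton clause (V), V = True.
Try P = True.
From the singleton clause (¬Q), Q = False.
Try R = False.
From the singleton clause (W), W = True.
From the singleton clause (¬U), U = False.
This assignment satisfies each clause.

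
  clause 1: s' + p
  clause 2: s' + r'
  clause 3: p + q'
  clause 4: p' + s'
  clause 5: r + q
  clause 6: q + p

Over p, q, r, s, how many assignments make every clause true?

3

There are 2^4 = 16 truth assignments over (p, q, r, s).
Check each against the 6 clauses (columns in the order p, q, r, s):
  F F F F  ✗ fails (r + q)
  F F F T  ✗ fails (s' + p)
  F F T F  ✗ fails (q + p)
  F F T T  ✗ fails (s' + p)
  F T F F  ✗ fails (p + q')
  F T F T  ✗ fails (s' + p)
  F T T F  ✗ fails (p + q')
  F T T T  ✗ fails (s' + p)
  T F F F  ✗ fails (r + q)
  T F F T  ✗ fails (p' + s')
  T F T F  ✓ satisfies all
  T F T T  ✗ fails (s' + r')
  T T F F  ✓ satisfies all
  T T F T  ✗ fails (p' + s')
  T T T F  ✓ satisfies all
  T T T T  ✗ fails (s' + r')
3 of the 16 rows are models.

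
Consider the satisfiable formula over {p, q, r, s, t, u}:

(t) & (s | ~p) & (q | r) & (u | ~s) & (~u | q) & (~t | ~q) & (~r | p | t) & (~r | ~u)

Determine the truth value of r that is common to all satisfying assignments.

Suppose r = 0.
The clause (t) is unit, so t = 1.
The clause (q) is unit, so q = 1.
But (~q) is also a unit clause — contradiction.
So every satisfying assignment has r = True.

True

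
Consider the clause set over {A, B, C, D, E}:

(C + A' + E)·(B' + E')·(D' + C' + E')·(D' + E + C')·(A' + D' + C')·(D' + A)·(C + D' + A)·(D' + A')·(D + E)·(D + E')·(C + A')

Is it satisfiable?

Branch on B: set B = 0.
Branch on D: set D = 0.
The clause (E) is unit, so E = 1.
But (E') is also a unit clause — contradiction.
Undo D and try D = 1.
The clause (A) is unit, so A = 1.
But (A') is also a unit clause — contradiction.
Neither D = 1 nor D = 0 works.
Undo B and try B = 1.
The clause (E') is unit, so E = 0.
The clause (D) is unit, so D = 1.
The clause (C') is unit, so C = 0.
The clause (A') is unit, so A = 0.
But (A) is also a unit clause — contradiction.
Neither B = 1 nor B = 0 works.
No assignment satisfies every clause.

No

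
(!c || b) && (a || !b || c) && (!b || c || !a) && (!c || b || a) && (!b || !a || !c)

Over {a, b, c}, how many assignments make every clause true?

There are 2^3 = 8 truth assignments over (a, b, c).
Split on a. With a = true, the clauses containing a are satisfied and !a drops from the rest; 1 of the 2^2 = 4 assignments to the other variables satisfy what remains.
With a = false, by the same count on the reduced clause set, 2 assignments work.
Total: 1 + 2 = 3.

3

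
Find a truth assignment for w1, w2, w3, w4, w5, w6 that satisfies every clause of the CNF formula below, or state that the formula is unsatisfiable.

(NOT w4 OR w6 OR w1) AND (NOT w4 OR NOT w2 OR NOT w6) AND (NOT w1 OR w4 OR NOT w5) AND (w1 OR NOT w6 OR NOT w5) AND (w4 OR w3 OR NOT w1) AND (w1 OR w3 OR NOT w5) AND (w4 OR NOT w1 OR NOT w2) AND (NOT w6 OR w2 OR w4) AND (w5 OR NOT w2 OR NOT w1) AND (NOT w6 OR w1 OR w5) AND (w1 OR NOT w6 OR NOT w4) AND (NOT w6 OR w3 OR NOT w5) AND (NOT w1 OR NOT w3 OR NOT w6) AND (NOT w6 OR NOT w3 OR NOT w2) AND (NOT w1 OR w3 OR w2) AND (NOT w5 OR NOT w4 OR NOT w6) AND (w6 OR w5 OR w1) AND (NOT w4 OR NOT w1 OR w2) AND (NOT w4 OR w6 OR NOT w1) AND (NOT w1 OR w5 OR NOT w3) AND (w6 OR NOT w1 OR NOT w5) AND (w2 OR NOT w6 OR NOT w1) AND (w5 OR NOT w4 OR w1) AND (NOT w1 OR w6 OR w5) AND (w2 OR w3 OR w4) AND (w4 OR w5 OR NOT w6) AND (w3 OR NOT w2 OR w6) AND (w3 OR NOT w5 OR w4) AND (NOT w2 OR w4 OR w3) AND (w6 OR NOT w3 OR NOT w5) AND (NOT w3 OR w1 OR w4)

Try w4 = false.
Try w1 = false.
Unit clause (NOT w3) forces w3 = false.
Unit clause (NOT w5) forces w5 = false.
Unit clause (NOT w6) forces w6 = false.
That conflicts with the unit clause (w6).
That branch fails; take w1 = true instead.
Unit clause (NOT w5) forces w5 = false.
Unit clause (w3) forces w3 = true.
That conflicts with the unit clause (NOT w3).
Neither w1 = true nor w1 = false works.
That branch fails; take w4 = true instead.
Try w6 = true.
Unit clause (NOT w2) forces w2 = false.
Unit clause (w1) forces w1 = true.
That conflicts with the unit clause (NOT w1).
That branch fails; take w6 = false instead.
Unit clause (w1) forces w1 = true.
That conflicts with the unit clause (NOT w1).
Neither w6 = true nor w6 = false works.
Neither w4 = true nor w4 = false works.

UNSATISFIABLE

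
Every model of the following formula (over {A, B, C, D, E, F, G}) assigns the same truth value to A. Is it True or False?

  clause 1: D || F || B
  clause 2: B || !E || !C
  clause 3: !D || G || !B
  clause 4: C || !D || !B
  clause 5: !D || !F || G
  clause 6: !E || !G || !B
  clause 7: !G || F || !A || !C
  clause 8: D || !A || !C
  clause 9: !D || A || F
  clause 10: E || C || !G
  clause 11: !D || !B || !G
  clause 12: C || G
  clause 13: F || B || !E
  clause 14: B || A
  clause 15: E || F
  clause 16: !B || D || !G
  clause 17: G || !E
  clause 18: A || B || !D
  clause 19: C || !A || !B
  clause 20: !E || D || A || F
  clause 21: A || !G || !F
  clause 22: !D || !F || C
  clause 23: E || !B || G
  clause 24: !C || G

True

Suppose A = false.
The clause (B) is unit, so B = true.
Try D = false.
The clause (!G) is unit, so G = false.
The clause (C) is unit, so C = true.
But (!C) is also a unit clause — contradiction.
So D must be the other value — set D = true.
The clause (G) is unit, so G = true.
But (!G) is also a unit clause — contradiction.
Both values of D lead to a conflict.
So every satisfying assignment has A = True.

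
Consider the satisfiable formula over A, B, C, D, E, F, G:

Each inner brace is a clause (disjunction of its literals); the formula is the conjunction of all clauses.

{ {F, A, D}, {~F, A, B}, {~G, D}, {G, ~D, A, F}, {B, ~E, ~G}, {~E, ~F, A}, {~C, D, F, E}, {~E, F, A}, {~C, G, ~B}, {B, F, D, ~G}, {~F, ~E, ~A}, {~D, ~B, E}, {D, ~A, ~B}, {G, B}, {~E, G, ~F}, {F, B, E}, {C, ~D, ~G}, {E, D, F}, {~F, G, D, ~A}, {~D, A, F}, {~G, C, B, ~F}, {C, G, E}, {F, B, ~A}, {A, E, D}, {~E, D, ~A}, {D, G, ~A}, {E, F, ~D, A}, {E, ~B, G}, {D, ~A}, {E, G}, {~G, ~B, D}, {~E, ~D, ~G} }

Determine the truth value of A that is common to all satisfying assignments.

Suppose A = 0.
Branch on F: set F = 1.
Unit clause (B) forces B = 1.
Unit clause (~E) forces E = 0.
Unit clause (~D) forces D = 0.
Now (D) is unsatisfied and unit — conflict.
So F must be the other value — set F = 0.
Unit clause (D) forces D = 1.
Now (~D) is unsatisfied and unit — conflict.
Neither F = 1 nor F = 0 works.
So every satisfying assignment has A = True.

True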